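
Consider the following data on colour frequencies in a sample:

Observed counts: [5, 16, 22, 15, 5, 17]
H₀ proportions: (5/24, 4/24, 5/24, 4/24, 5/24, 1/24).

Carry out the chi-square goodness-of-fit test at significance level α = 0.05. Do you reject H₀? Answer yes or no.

reject H₀: yes

n = 80; E_i = n·p_i = [16.67, 13.33, 16.67, 13.33, 16.67, 3.33]
χ² = (5−16.67)²/16.67 + (16−13.33)²/13.33 + (22−16.67)²/16.67 + (15−13.33)²/13.33 + (5−16.67)²/16.67 + (17−3.33)²/3.33 = 74.8150
df = 5
p-value (upper-tail) = 0.00000
At α=0.05: p < α → reject H₀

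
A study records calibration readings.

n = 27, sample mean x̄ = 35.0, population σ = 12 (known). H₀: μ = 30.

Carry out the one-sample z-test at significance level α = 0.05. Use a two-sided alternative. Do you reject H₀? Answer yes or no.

reject H₀: yes

SE = σ/√n = 12/√27 = 2.3094
z = (x̄−μ₀)/SE = (35.0−30)/2.3094 = 2.1651
p-value (two-sided) = 0.03038
At α=0.05: p < α → reject H₀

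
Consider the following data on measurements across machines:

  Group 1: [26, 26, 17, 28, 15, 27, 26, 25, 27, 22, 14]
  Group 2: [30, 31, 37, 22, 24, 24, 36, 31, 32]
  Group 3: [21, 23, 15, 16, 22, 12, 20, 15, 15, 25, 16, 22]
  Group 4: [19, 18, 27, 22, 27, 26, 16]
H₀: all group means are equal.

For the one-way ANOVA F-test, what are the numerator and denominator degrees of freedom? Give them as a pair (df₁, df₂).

degrees of freedom = [3, 35]

k = 4 groups, N = 39 total
df = (k−1, N−k) = (4−1, 39−4) = (3, 35)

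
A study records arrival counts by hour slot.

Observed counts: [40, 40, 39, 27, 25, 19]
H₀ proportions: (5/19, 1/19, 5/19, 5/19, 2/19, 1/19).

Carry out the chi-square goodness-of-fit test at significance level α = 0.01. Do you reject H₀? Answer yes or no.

n = 190; E_i = n·p_i = [50.00, 10.00, 50.00, 50.00, 20.00, 10.00]
χ² = (40−50.00)²/50.00 + (40−10.00)²/10.00 + (39−50.00)²/50.00 + (27−50.00)²/50.00 + (25−20.00)²/20.00 + (19−10.00)²/10.00 = 114.3500
df = 5
p-value (upper-tail) = 0.00000
At α=0.01: p < α → reject H₀

reject H₀: yes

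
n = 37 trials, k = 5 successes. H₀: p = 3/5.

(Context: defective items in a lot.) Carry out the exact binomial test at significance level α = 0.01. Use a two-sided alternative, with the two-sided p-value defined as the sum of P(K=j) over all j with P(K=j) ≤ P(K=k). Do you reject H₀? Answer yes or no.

reject H₀: yes

Exact binomial: n=37, k=5, p₀=3/5=0.6000
P(X=j) = C(n,j)·p₀^j·(1−p₀)^(n−j); p = Σ P(X=j) over j with P(X=j) ≤ P(X=5)
p-value (two-sided) = 0.00000
At α=0.01: p < α → reject H₀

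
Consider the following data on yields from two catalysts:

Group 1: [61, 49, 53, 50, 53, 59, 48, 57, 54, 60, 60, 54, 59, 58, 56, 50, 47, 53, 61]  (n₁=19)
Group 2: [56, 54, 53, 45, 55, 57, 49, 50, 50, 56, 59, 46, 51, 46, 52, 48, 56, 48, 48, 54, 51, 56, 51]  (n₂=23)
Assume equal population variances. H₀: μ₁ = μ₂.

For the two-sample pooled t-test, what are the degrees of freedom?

df = n₁ + n₂ − 2 = 19 + 23 − 2 = 40

degrees of freedom = 40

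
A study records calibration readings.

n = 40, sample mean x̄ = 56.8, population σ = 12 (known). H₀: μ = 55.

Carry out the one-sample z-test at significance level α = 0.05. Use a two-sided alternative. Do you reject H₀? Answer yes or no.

SE = σ/√n = 12/√40 = 1.8974
z = (x̄−μ₀)/SE = (56.8−55)/1.8974 = 0.9487
p-value (two-sided) = 0.34278
At α=0.05: p ≥ α → fail to reject H₀

reject H₀: no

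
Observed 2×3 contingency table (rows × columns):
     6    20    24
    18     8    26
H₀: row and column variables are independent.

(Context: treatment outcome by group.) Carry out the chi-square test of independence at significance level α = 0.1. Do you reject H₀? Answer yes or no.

reject H₀: yes

Row totals [50, 52], col totals [24, 28, 50], n=102
χ² = (6−11.76)²/11.76 + (20−13.73)²/13.73 + (24−24.51)²/24.51 + (18−12.24)²/12.24 + (8−14.27)²/14.27 + (26−25.49)²/25.49 = 11.1879
df = 2
p-value (upper-tail) = 0.00372
At α=0.1: p < α → reject H₀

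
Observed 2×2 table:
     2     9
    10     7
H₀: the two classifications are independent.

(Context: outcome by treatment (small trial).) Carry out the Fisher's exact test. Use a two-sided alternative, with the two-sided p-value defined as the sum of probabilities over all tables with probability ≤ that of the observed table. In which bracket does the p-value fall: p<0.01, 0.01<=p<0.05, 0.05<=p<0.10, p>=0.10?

p-value bracket: 0.05<=p<0.10

Margins: r₁=11, r₂=17, c₁=12, c₂=16, n=28
p_obs = C(11,2)·C(17,10)/C(28,12); sum pmf over tables with pmf ≤ p_obs
p-value (two-sided) = 0.05403
→ bracket: 0.05<=p<0.10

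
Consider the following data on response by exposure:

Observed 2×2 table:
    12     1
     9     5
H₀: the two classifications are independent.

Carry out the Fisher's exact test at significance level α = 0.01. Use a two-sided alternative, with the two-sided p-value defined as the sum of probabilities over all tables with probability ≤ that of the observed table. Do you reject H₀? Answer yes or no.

Margins: r₁=13, r₂=14, c₁=21, c₂=6, n=27
p_obs = C(13,12)·C(14,9)/C(27,21); sum pmf over tables with pmf ≤ p_obs
p-value (two-sided) = 0.16473
At α=0.01: p ≥ α → fail to reject H₀

reject H₀: no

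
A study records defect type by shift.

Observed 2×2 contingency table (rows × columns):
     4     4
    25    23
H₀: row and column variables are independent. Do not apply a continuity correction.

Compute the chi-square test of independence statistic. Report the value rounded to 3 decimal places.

Row totals [8, 48], col totals [29, 27], n=56
χ² = (4−4.14)²/4.14 + (4−3.86)²/3.86 + (25−24.86)²/24.86 + (23−23.14)²/23.14 = 0.0119
df = 1

test statistic = 0.012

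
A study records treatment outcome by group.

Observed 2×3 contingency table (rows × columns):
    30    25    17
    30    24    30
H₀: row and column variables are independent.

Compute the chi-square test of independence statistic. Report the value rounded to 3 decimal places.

Row totals [72, 84], col totals [60, 49, 47], n=156
χ² = (30−27.69)²/27.69 + (25−22.62)²/22.62 + (17−21.69)²/21.69 + (30−32.31)²/32.31 + (24−26.38)²/26.38 + (30−25.31)²/25.31 = 2.7091
df = 2

test statistic = 2.709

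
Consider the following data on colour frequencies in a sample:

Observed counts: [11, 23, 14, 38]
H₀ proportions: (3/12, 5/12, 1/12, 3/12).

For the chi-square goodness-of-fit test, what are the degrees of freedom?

df = k − 1 = 4 − 1 = 3

degrees of freedom = 3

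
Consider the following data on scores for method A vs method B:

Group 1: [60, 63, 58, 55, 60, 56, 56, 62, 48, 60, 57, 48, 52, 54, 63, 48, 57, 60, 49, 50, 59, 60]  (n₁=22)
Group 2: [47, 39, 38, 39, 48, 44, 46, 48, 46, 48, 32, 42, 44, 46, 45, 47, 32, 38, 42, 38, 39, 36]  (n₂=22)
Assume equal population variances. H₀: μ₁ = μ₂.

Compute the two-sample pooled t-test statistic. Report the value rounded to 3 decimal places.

test statistic = 9.330

x̄₁=56.136, s₁=5.008, n₁=22
x̄₂=42.000, s₂=5.043, n₂=22
s_p² = [21·5.008² + 21·5.043²]/42 = 25.2522
SE = √(s_p²·(1/22+1/22)) = 1.5151
t = (56.136−42.000)/1.5151 = 9.3301
df = 42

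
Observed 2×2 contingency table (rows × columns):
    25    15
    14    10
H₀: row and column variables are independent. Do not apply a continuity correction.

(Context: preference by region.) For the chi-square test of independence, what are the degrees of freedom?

df = (r−1)(c−1) = (2−1)·(2−1) = 1

degrees of freedom = 1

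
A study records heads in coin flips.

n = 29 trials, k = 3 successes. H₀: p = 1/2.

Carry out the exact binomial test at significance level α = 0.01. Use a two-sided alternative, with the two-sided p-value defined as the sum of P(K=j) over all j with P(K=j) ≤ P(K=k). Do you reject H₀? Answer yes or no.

reject H₀: yes

Exact binomial: n=29, k=3, p₀=1/2=0.5000
P(X=j) = C(n,j)·p₀^j·(1−p₀)^(n−j); p = Σ P(X=j) over j with P(X=j) ≤ P(X=3)
p-value (two-sided) = 0.00002
At α=0.01: p < α → reject H₀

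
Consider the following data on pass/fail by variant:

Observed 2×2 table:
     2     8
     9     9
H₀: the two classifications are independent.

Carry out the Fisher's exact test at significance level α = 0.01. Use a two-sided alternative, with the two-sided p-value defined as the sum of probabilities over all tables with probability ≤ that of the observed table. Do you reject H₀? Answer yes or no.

Margins: r₁=10, r₂=18, c₁=11, c₂=17, n=28
p_obs = C(10,2)·C(18,9)/C(28,11); sum pmf over tables with pmf ≤ p_obs
p-value (two-sided) = 0.22641
At α=0.01: p ≥ α → fail to reject H₀

reject H₀: no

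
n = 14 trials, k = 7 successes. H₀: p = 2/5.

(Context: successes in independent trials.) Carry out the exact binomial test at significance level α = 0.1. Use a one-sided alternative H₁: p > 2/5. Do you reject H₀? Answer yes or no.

Exact binomial: n=14, k=7, p₀=2/5=0.4000
P(X≥7) from Σ C(n,i)·p₀^i·(1−p₀)^(n−i)
p-value (one-sided, H₁ greater) = 0.30755
At α=0.1: p ≥ α → fail to reject H₀

reject H₀: no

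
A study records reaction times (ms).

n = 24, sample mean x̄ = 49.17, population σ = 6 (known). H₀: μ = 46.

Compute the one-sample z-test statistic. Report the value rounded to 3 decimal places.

test statistic = 2.588

SE = σ/√n = 6/√24 = 1.2247
z = (x̄−μ₀)/SE = (49.17−46)/1.2247 = 2.5883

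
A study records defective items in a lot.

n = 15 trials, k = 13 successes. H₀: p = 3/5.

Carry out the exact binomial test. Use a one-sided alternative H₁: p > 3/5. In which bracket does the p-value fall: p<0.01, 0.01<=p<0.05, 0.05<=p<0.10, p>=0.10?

p-value bracket: 0.01<=p<0.05

Exact binomial: n=15, k=13, p₀=3/5=0.6000
P(X≥13) from Σ C(n,i)·p₀^i·(1−p₀)^(n−i)
p-value (one-sided, H₁ greater) = 0.02711
→ bracket: 0.01<=p<0.05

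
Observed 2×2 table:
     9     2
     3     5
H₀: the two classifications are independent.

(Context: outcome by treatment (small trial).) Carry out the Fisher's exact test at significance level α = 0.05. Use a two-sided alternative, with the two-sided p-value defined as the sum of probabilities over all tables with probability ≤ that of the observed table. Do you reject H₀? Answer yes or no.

Margins: r₁=11, r₂=8, c₁=12, c₂=7, n=19
p_obs = C(11,9)·C(8,3)/C(19,12); sum pmf over tables with pmf ≤ p_obs
p-value (two-sided) = 0.07395
At α=0.05: p ≥ α → fail to reject H₀

reject H₀: no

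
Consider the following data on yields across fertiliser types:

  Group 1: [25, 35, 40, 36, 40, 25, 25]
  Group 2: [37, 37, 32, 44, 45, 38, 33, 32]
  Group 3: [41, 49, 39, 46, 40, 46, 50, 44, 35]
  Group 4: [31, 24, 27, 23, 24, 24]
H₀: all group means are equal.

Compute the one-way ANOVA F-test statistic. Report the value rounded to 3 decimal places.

test statistic = 15.025

Group means [32.29, 37.25, 43.33, 25.50], grand mean 35.567
SSB = Σnᵢ(x̄ᵢ−x̄)² = 1248.938; SSW = ΣΣ(x−x̄ᵢ)² = 720.429
MSB = 1248.938/3 = 416.3127; MSW = 720.429/26 = 27.7088
F = MSB/MSW = 15.0246
df = (3, 26)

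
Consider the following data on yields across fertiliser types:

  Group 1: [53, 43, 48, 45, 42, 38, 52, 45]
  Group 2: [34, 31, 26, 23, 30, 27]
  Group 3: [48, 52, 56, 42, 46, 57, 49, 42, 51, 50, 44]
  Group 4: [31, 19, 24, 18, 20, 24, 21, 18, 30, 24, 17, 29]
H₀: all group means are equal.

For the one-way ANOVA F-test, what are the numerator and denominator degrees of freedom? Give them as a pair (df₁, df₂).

degrees of freedom = [3, 33]

k = 4 groups, N = 37 total
df = (k−1, N−k) = (4−1, 37−4) = (3, 33)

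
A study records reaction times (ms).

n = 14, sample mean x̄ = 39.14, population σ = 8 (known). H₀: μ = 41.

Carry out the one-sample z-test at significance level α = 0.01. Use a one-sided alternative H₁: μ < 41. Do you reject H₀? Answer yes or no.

SE = σ/√n = 8/√14 = 2.1381
z = (x̄−μ₀)/SE = (39.14−41)/2.1381 = -0.8699
p-value (one-sided, H₁ less) = 0.19217
At α=0.01: p ≥ α → fail to reject H₀

reject H₀: no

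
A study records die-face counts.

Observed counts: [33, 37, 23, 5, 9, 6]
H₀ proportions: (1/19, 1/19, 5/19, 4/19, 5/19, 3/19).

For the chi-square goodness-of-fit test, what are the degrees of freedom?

df = k − 1 = 6 − 1 = 5

degrees of freedom = 5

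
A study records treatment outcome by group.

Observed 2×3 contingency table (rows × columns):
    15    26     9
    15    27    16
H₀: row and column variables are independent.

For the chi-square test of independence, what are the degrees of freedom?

df = (r−1)(c−1) = (2−1)·(3−1) = 2

degrees of freedom = 2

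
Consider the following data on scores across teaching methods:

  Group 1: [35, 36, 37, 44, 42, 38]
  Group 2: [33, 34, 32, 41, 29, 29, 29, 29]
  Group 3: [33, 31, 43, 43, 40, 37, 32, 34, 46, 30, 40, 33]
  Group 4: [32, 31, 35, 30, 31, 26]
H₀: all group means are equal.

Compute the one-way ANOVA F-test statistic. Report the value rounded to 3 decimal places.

Group means [38.67, 32.00, 36.83, 30.83], grand mean 34.844
SSB = Σnᵢ(x̄ᵢ−x̄)² = 296.385; SSW = ΣΣ(x−x̄ᵢ)² = 549.833
MSB = 296.385/3 = 98.7951; MSW = 549.833/28 = 19.6369
F = MSB/MSW = 5.0311
df = (3, 28)

test statistic = 5.031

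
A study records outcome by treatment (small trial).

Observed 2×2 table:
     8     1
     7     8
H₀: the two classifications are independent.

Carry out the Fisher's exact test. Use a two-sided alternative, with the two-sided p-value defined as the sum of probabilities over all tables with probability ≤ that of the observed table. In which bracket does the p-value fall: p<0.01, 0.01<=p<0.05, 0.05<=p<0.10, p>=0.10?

p-value bracket: 0.05<=p<0.10

Margins: r₁=9, r₂=15, c₁=15, c₂=9, n=24
p_obs = C(9,8)·C(15,7)/C(24,15); sum pmf over tables with pmf ≤ p_obs
p-value (two-sided) = 0.08035
→ bracket: 0.05<=p<0.10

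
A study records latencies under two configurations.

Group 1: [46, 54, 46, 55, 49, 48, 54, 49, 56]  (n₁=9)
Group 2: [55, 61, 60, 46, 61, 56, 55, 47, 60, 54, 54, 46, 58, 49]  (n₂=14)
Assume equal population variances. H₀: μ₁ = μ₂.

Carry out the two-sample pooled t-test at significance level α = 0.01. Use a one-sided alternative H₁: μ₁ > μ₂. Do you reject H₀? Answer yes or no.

x̄₁=50.778, s₁=3.962, n₁=9
x̄₂=54.429, s₂=5.487, n₂=14
s_p² = [8·3.962² + 13·5.487²]/21 = 24.6183
SE = √(s_p²·(1/9+1/14)) = 2.1199
t = (50.778−54.429)/2.1199 = -1.7222
df = 21
p-value (one-sided, H₁ greater) = 0.95013
At α=0.01: p ≥ α → fail to reject H₀

reject H₀: no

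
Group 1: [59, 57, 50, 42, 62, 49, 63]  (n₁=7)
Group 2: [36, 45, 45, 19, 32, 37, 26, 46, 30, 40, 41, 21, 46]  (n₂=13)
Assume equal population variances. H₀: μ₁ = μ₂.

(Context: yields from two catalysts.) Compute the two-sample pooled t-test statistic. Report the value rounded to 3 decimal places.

test statistic = 4.517

x̄₁=54.571, s₁=7.764, n₁=7
x̄₂=35.692, s₂=9.437, n₂=13
s_p² = [6·7.764² + 12·9.437²]/18 = 79.4713
SE = √(s_p²·(1/7+1/13)) = 4.1793
t = (54.571−35.692)/4.1793 = 4.5173
df = 18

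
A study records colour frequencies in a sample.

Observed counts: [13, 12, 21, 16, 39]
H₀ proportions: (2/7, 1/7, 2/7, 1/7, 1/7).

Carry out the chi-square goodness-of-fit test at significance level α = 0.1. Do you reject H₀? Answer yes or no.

n = 101; E_i = n·p_i = [28.86, 14.43, 28.86, 14.43, 14.43]
χ² = (13−28.86)²/28.86 + (12−14.43)²/14.43 + (21−28.86)²/28.86 + (16−14.43)²/14.43 + (39−14.43)²/14.43 = 53.2772
df = 4
p-value (upper-tail) = 0.00000
At α=0.1: p < α → reject H₀

reject H₀: yes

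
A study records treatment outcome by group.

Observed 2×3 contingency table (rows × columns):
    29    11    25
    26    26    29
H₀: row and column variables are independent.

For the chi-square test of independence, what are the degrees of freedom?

df = (r−1)(c−1) = (2−1)·(3−1) = 2

degrees of freedom = 2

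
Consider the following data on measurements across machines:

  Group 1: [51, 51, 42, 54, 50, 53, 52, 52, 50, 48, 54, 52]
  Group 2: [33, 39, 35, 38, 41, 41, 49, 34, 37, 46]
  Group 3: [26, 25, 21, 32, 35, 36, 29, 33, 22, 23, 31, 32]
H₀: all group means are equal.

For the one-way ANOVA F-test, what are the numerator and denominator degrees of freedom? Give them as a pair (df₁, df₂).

k = 3 groups, N = 34 total
df = (k−1, N−k) = (3−1, 34−3) = (2, 31)

degrees of freedom = [2, 31]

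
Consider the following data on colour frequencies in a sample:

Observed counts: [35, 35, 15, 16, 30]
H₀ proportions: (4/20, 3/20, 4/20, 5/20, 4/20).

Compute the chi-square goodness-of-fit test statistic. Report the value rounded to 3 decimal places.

test statistic = 28.852

n = 131; E_i = n·p_i = [26.20, 19.65, 26.20, 32.75, 26.20]
χ² = (35−26.20)²/26.20 + (35−19.65)²/19.65 + (15−26.20)²/26.20 + (16−32.75)²/32.75 + (30−26.20)²/26.20 = 28.8524
df = 4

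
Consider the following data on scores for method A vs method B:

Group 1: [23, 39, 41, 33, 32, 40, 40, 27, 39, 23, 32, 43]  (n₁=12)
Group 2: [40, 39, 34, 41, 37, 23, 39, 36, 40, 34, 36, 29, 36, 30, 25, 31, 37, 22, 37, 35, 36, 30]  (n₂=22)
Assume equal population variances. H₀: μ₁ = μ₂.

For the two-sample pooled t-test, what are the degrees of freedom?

degrees of freedom = 32

df = n₁ + n₂ − 2 = 12 + 22 − 2 = 32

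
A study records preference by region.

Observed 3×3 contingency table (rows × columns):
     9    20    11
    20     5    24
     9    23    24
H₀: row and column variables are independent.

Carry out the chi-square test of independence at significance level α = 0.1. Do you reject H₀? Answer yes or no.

Row totals [40, 49, 56], col totals [38, 48, 59], n=145
χ² = (9−10.48)²/10.48 + (20−13.24)²/13.24 + (11−16.28)²/16.28 + (20−12.84)²/12.84 + (5−16.22)²/16.22 + (24−19.94)²/19.94 + (9−14.68)²/14.68 + (23−18.54)²/18.54 + (24−22.79)²/22.79 = 21.2836
df = 4
p-value (upper-tail) = 0.00028
At α=0.1: p < α → reject H₀

reject H₀: yes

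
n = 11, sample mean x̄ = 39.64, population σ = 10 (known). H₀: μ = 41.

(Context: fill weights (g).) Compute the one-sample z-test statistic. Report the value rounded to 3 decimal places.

test statistic = -0.451

SE = σ/√n = 10/√11 = 3.0151
z = (x̄−μ₀)/SE = (39.64−41)/3.0151 = -0.4511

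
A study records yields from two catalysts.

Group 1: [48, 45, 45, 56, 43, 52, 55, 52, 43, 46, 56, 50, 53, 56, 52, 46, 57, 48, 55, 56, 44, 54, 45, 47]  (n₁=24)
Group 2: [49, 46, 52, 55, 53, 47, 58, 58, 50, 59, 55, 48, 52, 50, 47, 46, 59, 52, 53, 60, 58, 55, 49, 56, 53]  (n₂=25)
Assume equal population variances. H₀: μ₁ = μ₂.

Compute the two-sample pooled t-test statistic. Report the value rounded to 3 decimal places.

x̄₁=50.167, s₁=4.833, n₁=24
x̄₂=52.800, s₂=4.397, n₂=25
s_p² = [23·4.833² + 24·4.397²]/47 = 21.3050
SE = √(s_p²·(1/24+1/25)) = 1.3191
t = (50.167−52.800)/1.3191 = -1.9964
df = 47

test statistic = -1.996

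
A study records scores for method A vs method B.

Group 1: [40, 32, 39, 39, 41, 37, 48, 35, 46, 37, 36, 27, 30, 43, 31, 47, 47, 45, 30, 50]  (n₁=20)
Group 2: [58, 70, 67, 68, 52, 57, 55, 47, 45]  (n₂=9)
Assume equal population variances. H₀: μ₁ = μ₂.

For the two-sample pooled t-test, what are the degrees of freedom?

df = n₁ + n₂ − 2 = 20 + 9 − 2 = 27

degrees of freedom = 27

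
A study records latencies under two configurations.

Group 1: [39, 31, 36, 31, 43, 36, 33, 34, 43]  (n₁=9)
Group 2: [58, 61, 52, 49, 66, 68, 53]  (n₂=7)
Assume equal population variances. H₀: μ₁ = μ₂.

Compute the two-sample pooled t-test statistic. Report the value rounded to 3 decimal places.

test statistic = -7.395

x̄₁=36.222, s₁=4.604, n₁=9
x̄₂=58.143, s₂=7.244, n₂=7
s_p² = [8·4.604² + 6·7.244²]/14 = 34.6009
SE = √(s_p²·(1/9+1/7)) = 2.9644
t = (36.222−58.143)/2.9644 = -7.3947
df = 14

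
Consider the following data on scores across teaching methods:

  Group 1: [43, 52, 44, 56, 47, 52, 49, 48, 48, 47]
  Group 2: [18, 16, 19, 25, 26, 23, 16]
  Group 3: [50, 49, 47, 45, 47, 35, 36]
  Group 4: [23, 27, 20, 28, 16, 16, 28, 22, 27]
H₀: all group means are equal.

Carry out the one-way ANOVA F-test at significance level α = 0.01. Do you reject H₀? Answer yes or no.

reject H₀: yes

Group means [48.60, 20.43, 44.14, 23.00], grand mean 34.697
SSB = Σnᵢ(x̄ᵢ−x̄)² = 5213.998; SSW = ΣΣ(x−x̄ᵢ)² = 656.971
MSB = 5213.998/3 = 1737.9994; MSW = 656.971/29 = 22.6542
F = MSB/MSW = 76.7187
df = (3, 29)
p-value (upper-tail) = 0.00000
At α=0.01: p < α → reject H₀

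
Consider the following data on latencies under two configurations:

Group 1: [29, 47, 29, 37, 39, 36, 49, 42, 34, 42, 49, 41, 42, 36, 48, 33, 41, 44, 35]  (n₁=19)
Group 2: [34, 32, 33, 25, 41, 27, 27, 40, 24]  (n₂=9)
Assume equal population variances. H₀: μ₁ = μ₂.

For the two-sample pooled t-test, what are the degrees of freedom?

df = n₁ + n₂ − 2 = 19 + 9 − 2 = 26

degrees of freedom = 26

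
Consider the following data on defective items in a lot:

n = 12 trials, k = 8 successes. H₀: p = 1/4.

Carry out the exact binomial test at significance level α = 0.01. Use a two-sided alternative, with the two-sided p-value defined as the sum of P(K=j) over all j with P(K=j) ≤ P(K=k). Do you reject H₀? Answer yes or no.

reject H₀: yes

Exact binomial: n=12, k=8, p₀=1/4=0.2500
P(X=j) = C(n,j)·p₀^j·(1−p₀)^(n−j); p = Σ P(X=j) over j with P(X=j) ≤ P(X=8)
p-value (two-sided) = 0.00278
At α=0.01: p < α → reject H₀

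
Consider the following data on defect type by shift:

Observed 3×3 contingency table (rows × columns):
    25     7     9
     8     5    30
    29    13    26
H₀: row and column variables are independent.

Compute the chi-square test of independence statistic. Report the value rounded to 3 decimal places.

test statistic = 22.065

Row totals [41, 43, 68], col totals [62, 25, 65], n=152
χ² = (25−16.72)²/16.72 + (7−6.74)²/6.74 + (9−17.53)²/17.53 + (8−17.54)²/17.54 + (5−7.07)²/7.07 + (30−18.39)²/18.39 + (29−27.74)²/27.74 + (13−11.18)²/11.18 + (26−29.08)²/29.08 = 22.0650
df = 4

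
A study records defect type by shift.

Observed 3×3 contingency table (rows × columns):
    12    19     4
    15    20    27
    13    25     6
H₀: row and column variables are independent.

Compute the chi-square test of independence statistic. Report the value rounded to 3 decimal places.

test statistic = 17.734

Row totals [35, 62, 44], col totals [40, 64, 37], n=141
χ² = (12−9.93)²/9.93 + (19−15.89)²/15.89 + (4−9.18)²/9.18 + (15−17.59)²/17.59 + (20−28.14)²/28.14 + (27−16.27)²/16.27 + (13−12.48)²/12.48 + (25−19.97)²/19.97 + (6−11.55)²/11.55 = 17.7339
df = 4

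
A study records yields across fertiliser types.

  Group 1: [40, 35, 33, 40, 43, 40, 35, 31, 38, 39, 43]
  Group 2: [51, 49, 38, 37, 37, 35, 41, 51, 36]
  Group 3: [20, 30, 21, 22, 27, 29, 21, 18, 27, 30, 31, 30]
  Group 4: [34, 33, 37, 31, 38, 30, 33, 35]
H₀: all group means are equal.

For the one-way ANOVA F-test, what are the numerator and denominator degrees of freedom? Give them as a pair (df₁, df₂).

degrees of freedom = [3, 36]

k = 4 groups, N = 40 total
df = (k−1, N−k) = (4−1, 40−4) = (3, 36)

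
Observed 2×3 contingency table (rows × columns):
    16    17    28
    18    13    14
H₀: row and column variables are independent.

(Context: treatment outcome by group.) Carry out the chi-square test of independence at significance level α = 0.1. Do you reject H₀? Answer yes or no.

Row totals [61, 45], col totals [34, 30, 42], n=106
χ² = (16−19.57)²/19.57 + (17−17.26)²/17.26 + (28−24.17)²/24.17 + (18−14.43)²/14.43 + (13−12.74)²/12.74 + (14−17.83)²/17.83 = 2.9702
df = 2
p-value (upper-tail) = 0.22648
At α=0.1: p ≥ α → fail to reject H₀

reject H₀: no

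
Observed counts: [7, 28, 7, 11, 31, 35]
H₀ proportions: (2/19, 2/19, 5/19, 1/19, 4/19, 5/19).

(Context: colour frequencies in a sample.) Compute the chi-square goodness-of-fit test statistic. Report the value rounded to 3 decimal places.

test statistic = 45.861

n = 119; E_i = n·p_i = [12.53, 12.53, 31.32, 6.26, 25.05, 31.32]
χ² = (7−12.53)²/12.53 + (28−12.53)²/12.53 + (7−31.32)²/31.32 + (11−6.26)²/6.26 + (31−25.05)²/25.05 + (35−31.32)²/31.32 = 45.8609
df = 5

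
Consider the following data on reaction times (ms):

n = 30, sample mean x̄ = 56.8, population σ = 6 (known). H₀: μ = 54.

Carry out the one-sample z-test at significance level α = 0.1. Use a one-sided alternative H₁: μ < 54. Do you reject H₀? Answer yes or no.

reject H₀: no

SE = σ/√n = 6/√30 = 1.0954
z = (x̄−μ₀)/SE = (56.8−54)/1.0954 = 2.5560
p-value (one-sided, H₁ less) = 0.99471
At α=0.1: p ≥ α → fail to reject H₀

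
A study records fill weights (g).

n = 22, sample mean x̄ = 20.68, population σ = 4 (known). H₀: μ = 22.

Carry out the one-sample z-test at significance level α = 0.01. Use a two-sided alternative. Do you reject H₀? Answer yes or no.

reject H₀: no

SE = σ/√n = 4/√22 = 0.8528
z = (x̄−μ₀)/SE = (20.68−22)/0.8528 = -1.5478
p-value (two-sided) = 0.12166
At α=0.01: p ≥ α → fail to reject H₀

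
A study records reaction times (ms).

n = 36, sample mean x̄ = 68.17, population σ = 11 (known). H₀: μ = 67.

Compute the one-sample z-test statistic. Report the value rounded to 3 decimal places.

test statistic = 0.638

SE = σ/√n = 11/√36 = 1.8333
z = (x̄−μ₀)/SE = (68.17−67)/1.8333 = 0.6382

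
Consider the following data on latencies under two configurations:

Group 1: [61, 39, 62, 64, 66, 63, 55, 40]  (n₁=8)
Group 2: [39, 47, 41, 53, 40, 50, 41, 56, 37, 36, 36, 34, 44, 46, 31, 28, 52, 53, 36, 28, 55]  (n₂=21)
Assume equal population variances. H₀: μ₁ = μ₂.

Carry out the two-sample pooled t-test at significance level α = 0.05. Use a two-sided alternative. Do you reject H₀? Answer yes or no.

x̄₁=56.250, s₁=10.820, n₁=8
x̄₂=42.048, s₂=8.778, n₂=21
s_p² = [7·10.820² + 20·8.778²]/27 = 87.4242
SE = √(s_p²·(1/8+1/21)) = 3.8847
t = (56.250−42.048)/3.8847 = 3.6560
df = 27
p-value (two-sided) = 0.00109
At α=0.05: p < α → reject H₀

reject H₀: yes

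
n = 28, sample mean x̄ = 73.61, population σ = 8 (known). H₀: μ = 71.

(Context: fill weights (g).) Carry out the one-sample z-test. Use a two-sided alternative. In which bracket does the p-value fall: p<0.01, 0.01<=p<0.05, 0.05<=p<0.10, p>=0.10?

SE = σ/√n = 8/√28 = 1.5119
z = (x̄−μ₀)/SE = (73.61−71)/1.5119 = 1.7264
p-value (two-sided) = 0.08428
→ bracket: 0.05<=p<0.10

p-value bracket: 0.05<=p<0.10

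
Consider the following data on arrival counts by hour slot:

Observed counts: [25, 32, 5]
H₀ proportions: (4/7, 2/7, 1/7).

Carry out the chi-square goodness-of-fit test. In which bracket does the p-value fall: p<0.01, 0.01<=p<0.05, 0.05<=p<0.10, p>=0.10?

p-value bracket: p<0.01

n = 62; E_i = n·p_i = [35.43, 17.71, 8.86]
χ² = (25−35.43)²/35.43 + (32−17.71)²/17.71 + (5−8.86)²/8.86 = 16.2702
df = 2
p-value (upper-tail) = 0.00029
→ bracket: p<0.01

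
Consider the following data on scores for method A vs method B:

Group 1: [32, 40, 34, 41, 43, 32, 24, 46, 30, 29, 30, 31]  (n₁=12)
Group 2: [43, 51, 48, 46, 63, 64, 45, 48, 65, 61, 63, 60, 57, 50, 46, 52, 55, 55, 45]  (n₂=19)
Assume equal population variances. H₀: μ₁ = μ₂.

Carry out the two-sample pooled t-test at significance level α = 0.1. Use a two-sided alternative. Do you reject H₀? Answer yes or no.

x̄₁=34.333, s₁=6.624, n₁=12
x̄₂=53.526, s₂=7.404, n₂=19
s_p² = [11·6.624² + 18·7.404²]/29 = 50.6691
SE = √(s_p²·(1/12+1/19)) = 2.6247
t = (34.333−53.526)/2.6247 = -7.3124
df = 29
p-value (two-sided) = 0.00000
At α=0.1: p < α → reject H₀

reject H₀: yes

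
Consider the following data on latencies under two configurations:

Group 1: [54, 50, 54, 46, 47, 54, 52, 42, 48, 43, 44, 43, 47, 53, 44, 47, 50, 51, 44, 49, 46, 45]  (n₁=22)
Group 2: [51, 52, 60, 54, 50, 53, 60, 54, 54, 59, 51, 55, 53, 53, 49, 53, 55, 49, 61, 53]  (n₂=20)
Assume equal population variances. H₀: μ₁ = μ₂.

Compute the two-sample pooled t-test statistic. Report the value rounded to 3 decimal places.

x̄₁=47.864, s₁=3.907, n₁=22
x̄₂=53.950, s₂=3.561, n₂=20
s_p² = [21·3.907² + 19·3.561²]/40 = 14.0385
SE = √(s_p²·(1/22+1/20)) = 1.1576
t = (47.864−53.950)/1.1576 = -5.2577
df = 40

test statistic = -5.258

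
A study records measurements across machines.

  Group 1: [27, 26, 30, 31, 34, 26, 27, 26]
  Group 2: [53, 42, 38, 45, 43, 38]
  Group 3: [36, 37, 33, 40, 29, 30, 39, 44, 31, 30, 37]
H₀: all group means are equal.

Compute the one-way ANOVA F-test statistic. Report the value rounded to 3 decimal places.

Group means [28.38, 43.17, 35.09], grand mean 34.880
SSB = Σnᵢ(x̄ᵢ−x̄)² = 751.023; SSW = ΣΣ(x−x̄ᵢ)² = 453.617
MSB = 751.023/2 = 375.5113; MSW = 453.617/22 = 20.6190
F = MSB/MSW = 18.2119
df = (2, 22)

test statistic = 18.212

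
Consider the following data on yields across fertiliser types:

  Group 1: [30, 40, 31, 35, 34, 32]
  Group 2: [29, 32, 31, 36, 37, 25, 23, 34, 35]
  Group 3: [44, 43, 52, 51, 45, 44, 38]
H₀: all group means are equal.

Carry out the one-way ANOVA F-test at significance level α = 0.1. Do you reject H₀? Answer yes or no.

Group means [33.67, 31.33, 45.29], grand mean 36.409
SSB = Σnᵢ(x̄ᵢ−x̄)² = 828.556; SSW = ΣΣ(x−x̄ᵢ)² = 394.762
MSB = 828.556/2 = 414.2781; MSW = 394.762/19 = 20.7769
F = MSB/MSW = 19.9393
df = (2, 19)
p-value (upper-tail) = 0.00002
At α=0.1: p < α → reject H₀

reject H₀: yes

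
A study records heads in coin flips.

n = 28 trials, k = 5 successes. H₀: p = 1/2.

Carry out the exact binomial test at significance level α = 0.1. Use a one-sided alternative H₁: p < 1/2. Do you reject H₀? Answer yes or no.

reject H₀: yes

Exact binomial: n=28, k=5, p₀=1/2=0.5000
P(X≤5) from Σ C(n,i)·p₀^i·(1−p₀)^(n−i)
p-value (one-sided, H₁ less) = 0.00046
At α=0.1: p < α → reject H₀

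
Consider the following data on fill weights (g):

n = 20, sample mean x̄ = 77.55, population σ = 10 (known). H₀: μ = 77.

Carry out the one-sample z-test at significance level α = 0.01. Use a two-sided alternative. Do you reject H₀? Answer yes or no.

SE = σ/√n = 10/√20 = 2.2361
z = (x̄−μ₀)/SE = (77.55−77)/2.2361 = 0.2460
p-value (two-sided) = 0.80571
At α=0.01: p ≥ α → fail to reject H₀

reject H₀: no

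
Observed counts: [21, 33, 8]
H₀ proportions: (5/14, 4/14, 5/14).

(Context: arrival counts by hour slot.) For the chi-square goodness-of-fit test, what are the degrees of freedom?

degrees of freedom = 2

df = k − 1 = 3 − 1 = 2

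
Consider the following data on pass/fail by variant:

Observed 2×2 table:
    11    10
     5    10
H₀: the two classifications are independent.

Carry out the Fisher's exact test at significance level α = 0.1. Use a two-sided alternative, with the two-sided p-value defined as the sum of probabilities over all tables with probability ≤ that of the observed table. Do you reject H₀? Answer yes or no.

Margins: r₁=21, r₂=15, c₁=16, c₂=20, n=36
p_obs = C(21,11)·C(15,5)/C(36,16); sum pmf over tables with pmf ≤ p_obs
p-value (two-sided) = 0.32043
At α=0.1: p ≥ α → fail to reject H₀

reject H₀: no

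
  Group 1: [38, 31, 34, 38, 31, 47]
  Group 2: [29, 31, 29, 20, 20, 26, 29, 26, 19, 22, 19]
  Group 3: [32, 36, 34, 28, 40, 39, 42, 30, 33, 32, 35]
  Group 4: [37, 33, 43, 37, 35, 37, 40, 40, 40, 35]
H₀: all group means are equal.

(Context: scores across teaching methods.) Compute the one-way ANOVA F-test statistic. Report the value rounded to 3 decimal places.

test statistic = 18.901

Group means [36.50, 24.55, 34.64, 37.70], grand mean 32.816
SSB = Σnᵢ(x̄ᵢ−x̄)² = 1108.838; SSW = ΣΣ(x−x̄ᵢ)² = 664.873
MSB = 1108.838/3 = 369.6126; MSW = 664.873/34 = 19.5551
F = MSB/MSW = 18.9011
df = (3, 34)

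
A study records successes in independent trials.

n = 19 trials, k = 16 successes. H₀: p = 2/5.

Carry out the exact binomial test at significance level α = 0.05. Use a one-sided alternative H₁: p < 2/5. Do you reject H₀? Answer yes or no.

Exact binomial: n=19, k=16, p₀=2/5=0.4000
P(X≤16) from Σ C(n,i)·p₀^i·(1−p₀)^(n−i)
p-value (one-sided, H₁ less) = 0.99999
At α=0.05: p ≥ α → fail to reject H₀

reject H₀: no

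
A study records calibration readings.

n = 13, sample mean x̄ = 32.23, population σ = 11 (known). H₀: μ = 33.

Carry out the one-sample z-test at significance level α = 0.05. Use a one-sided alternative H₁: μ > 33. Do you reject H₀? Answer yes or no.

SE = σ/√n = 11/√13 = 3.0509
z = (x̄−μ₀)/SE = (32.23−33)/3.0509 = -0.2524
p-value (one-sided, H₁ greater) = 0.59963
At α=0.05: p ≥ α → fail to reject H₀

reject H₀: no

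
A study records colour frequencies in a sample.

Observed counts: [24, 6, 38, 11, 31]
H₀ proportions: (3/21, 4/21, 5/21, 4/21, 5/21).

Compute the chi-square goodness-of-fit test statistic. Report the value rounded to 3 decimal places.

n = 110; E_i = n·p_i = [15.71, 20.95, 26.19, 20.95, 26.19]
χ² = (24−15.71)²/15.71 + (6−20.95)²/20.95 + (38−26.19)²/26.19 + (11−20.95)²/20.95 + (31−26.19)²/26.19 = 25.9750
df = 4

test statistic = 25.975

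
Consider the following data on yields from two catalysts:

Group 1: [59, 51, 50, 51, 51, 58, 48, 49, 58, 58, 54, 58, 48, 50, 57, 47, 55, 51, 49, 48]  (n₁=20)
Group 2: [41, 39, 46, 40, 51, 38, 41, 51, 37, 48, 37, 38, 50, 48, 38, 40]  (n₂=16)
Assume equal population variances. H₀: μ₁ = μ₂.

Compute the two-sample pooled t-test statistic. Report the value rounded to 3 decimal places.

x̄₁=52.500, s₁=4.161, n₁=20
x̄₂=42.688, s₂=5.313, n₂=16
s_p² = [19·4.161² + 15·5.313²]/34 = 22.1305
SE = √(s_p²·(1/20+1/16)) = 1.5779
t = (52.500−42.688)/1.5779 = 6.2188
df = 34

test statistic = 6.219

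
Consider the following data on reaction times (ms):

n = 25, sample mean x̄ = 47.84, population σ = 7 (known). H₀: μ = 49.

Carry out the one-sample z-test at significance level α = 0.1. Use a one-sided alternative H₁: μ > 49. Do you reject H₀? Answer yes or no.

SE = σ/√n = 7/√25 = 1.4000
z = (x̄−μ₀)/SE = (47.84−49)/1.4000 = -0.8286
p-value (one-sided, H₁ greater) = 0.79633
At α=0.1: p ≥ α → fail to reject H₀

reject H₀: no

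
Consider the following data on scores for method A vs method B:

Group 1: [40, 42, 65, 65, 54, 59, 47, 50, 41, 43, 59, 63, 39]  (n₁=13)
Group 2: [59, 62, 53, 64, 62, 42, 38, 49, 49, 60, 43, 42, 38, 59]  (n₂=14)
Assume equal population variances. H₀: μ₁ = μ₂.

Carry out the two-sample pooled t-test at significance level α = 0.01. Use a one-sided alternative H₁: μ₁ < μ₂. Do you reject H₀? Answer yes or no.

x̄₁=51.308, s₁=9.995, n₁=13
x̄₂=51.429, s₂=9.581, n₂=14
s_p² = [12·9.995² + 13·9.581²]/25 = 95.6879
SE = √(s_p²·(1/13+1/14)) = 3.7677
t = (51.308−51.429)/3.7677 = -0.0321
df = 25
p-value (one-sided, H₁ less) = 0.48733
At α=0.01: p ≥ α → fail to reject H₀

reject H₀: no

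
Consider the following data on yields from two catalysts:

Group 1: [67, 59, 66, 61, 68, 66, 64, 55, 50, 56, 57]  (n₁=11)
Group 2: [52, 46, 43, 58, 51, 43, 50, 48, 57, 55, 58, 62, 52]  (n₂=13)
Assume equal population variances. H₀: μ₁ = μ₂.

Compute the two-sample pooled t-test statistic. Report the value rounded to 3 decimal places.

x̄₁=60.818, s₁=5.879, n₁=11
x̄₂=51.923, s₂=5.951, n₂=13
s_p² = [10·5.879² + 12·5.951²]/22 = 35.0254
SE = √(s_p²·(1/11+1/13)) = 2.4245
t = (60.818−51.923)/2.4245 = 3.6688
df = 22

test statistic = 3.669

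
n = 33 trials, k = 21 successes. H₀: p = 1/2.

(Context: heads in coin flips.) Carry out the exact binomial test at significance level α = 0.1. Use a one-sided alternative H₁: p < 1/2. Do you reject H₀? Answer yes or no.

reject H₀: no

Exact binomial: n=33, k=21, p₀=1/2=0.5000
P(X≤21) from Σ C(n,i)·p₀^i·(1−p₀)^(n−i)
p-value (one-sided, H₁ less) = 0.95993
At α=0.1: p ≥ α → fail to reject H₀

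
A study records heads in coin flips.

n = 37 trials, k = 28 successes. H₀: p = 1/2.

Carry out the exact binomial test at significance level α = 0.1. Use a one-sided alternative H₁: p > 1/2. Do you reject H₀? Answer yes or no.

Exact binomial: n=37, k=28, p₀=1/2=0.5000
P(X≥28) from Σ C(n,i)·p₀^i·(1−p₀)^(n−i)
p-value (one-sided, H₁ greater) = 0.00128
At α=0.1: p < α → reject H₀

reject H₀: yes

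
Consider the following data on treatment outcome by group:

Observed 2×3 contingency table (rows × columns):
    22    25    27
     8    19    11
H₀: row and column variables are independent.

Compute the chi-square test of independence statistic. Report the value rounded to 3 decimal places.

test statistic = 2.807

Row totals [74, 38], col totals [30, 44, 38], n=112
χ² = (22−19.82)²/19.82 + (25−29.07)²/29.07 + (27−25.11)²/25.11 + (8−10.18)²/10.18 + (19−14.93)²/14.93 + (11−12.89)²/12.89 = 2.8069
df = 2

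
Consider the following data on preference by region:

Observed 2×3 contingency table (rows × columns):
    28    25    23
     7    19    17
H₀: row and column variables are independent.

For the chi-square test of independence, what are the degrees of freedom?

df = (r−1)(c−1) = (2−1)·(3−1) = 2

degrees of freedom = 2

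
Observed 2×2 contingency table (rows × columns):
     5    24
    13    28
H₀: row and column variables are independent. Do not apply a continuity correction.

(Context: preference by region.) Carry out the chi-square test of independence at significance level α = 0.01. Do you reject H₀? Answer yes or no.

reject H₀: no

Row totals [29, 41], col totals [18, 52], n=70
χ² = (5−7.46)²/7.46 + (24−21.54)²/21.54 + (13−10.54)²/10.54 + (28−30.46)²/30.46 = 1.8608
df = 1
p-value (upper-tail) = 0.17253
At α=0.01: p ≥ α → fail to reject H₀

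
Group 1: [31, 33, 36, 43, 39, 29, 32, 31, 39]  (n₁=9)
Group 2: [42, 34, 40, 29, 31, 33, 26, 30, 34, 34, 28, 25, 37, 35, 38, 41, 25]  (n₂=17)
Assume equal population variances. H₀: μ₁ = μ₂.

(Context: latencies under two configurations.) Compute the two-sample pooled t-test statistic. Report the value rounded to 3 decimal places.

test statistic = 0.801

x̄₁=34.778, s₁=4.711, n₁=9
x̄₂=33.059, s₂=5.437, n₂=17
s_p² = [8·4.711² + 16·5.437²]/24 = 27.1040
SE = √(s_p²·(1/9+1/17)) = 2.1461
t = (34.778−33.059)/2.1461 = 0.8010
df = 24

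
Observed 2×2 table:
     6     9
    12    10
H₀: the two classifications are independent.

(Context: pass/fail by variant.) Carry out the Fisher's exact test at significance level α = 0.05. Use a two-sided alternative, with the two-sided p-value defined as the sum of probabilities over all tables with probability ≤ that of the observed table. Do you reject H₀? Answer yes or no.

reject H₀: no

Margins: r₁=15, r₂=22, c₁=18, c₂=19, n=37
p_obs = C(15,6)·C(22,12)/C(37,18); sum pmf over tables with pmf ≤ p_obs
p-value (two-sided) = 0.50768
At α=0.05: p ≥ α → fail to reject H₀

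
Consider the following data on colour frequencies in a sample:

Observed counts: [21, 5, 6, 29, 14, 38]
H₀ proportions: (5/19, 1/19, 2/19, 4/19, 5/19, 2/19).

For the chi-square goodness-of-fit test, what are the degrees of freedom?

df = k − 1 = 6 − 1 = 5

degrees of freedom = 5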